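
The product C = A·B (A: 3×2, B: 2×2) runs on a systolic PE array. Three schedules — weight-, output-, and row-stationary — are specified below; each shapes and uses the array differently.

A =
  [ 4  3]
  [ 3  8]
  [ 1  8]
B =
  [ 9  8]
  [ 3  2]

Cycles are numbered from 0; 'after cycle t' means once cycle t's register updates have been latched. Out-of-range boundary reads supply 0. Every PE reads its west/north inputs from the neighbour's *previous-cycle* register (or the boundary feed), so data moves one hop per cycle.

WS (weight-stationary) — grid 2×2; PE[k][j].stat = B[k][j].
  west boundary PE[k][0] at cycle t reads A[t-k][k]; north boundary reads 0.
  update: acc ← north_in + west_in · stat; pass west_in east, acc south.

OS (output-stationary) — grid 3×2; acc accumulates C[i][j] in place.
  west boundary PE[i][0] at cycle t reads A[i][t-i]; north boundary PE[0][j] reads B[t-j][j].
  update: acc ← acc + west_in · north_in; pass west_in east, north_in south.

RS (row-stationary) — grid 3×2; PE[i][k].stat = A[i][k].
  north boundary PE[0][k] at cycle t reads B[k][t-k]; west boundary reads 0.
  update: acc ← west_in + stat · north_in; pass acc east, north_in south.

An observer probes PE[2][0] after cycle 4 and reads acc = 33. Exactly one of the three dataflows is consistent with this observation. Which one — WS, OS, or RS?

WS: PE[2][0] is outside its 2×2 grid.
Under OS (3×2), PE[2][0]:
  t=0 PE[2][0]: acc=0 h=0 v=0
  t=1 PE[2][0]: acc=0 h=0 v=0
  t=2 PE[2][0]: acc=9 h=1 v=9
  t=3 PE[2][0]: acc=33 h=8 v=3
  t=4 PE[2][0]: acc=33 h=0 v=0
Under RS (3×2), PE[2][0]:
  t=0 PE[2][0]: acc=0 h=0 v=0
  t=1 PE[2][0]: acc=0 h=0 v=0
  t=2 PE[2][0]: acc=9 h=9 v=9
  t=3 PE[2][0]: acc=8 h=8 v=8
  t=4 PE[2][0]: acc=0 h=0 v=0

dataflow = OS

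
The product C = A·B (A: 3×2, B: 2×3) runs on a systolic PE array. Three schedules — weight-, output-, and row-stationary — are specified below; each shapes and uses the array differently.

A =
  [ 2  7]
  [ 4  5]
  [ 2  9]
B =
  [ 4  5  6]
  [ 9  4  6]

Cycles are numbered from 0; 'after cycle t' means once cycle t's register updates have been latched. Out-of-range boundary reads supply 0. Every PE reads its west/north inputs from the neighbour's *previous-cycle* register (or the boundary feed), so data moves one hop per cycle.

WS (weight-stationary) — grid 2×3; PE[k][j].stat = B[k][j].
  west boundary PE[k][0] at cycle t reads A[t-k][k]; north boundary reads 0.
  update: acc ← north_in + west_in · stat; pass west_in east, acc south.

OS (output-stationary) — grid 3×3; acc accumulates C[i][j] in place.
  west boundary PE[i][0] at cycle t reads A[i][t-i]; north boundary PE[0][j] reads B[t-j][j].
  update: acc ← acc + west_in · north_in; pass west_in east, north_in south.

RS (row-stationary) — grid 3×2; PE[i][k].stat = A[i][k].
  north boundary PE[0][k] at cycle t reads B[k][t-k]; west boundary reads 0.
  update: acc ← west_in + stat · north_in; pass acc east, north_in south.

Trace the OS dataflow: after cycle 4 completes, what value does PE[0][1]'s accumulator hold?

PE[0][1].acc = 38

OS (3×3). Following PE[0][1] plus its west/north inputs:
  cycle 0: PE[0][0] → acc 8, east 2, south 4
  cycle 0: PE[0][1] → acc 0, east 0, south 0
  cycle 1: PE[0][0] → acc 71, east 7, south 9
  cycle 1: PE[0][1] → acc 10, east 2, south 5
  cycle 2: PE[0][0] → acc 71, east 0, south 0
  cycle 2: PE[0][1] → acc 38, east 7, south 4
  cycle 3: PE[0][0] → acc 71, east 0, south 0
  cycle 3: PE[0][1] → acc 38, east 0, south 0
  cycle 4: PE[0][0] → acc 71, east 0, south 0
  cycle 4: PE[0][1] → acc 38, east 0, south 0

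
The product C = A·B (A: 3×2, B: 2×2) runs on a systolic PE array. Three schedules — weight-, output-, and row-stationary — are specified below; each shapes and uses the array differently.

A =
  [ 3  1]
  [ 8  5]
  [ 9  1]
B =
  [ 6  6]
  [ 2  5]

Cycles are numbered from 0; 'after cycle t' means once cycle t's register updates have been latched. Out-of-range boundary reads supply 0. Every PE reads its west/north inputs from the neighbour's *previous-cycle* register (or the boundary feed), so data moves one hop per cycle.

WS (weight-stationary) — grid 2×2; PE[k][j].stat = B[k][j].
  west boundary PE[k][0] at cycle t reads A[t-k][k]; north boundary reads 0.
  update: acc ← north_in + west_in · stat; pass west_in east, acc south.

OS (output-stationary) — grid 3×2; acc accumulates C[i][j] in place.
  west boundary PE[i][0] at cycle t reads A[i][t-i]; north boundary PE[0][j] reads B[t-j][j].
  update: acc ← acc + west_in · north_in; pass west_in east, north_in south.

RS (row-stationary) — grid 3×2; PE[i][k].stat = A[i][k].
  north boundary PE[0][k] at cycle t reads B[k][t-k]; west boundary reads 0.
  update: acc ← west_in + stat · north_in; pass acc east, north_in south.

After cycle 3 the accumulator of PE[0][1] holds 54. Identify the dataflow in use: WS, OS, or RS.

WS [2×2] PE[0][1] across cycles:
  step 0 · PE0,1: acc=0; fwd→0 fwd↓0
  step 1 · PE0,1: acc=18; fwd→3 fwd↓18
  step 2 · PE0,1: acc=48; fwd→8 fwd↓48
  step 3 · PE0,1: acc=54; fwd→9 fwd↓54
OS [3×2] PE[0][1] across cycles:
  step 0 · PE0,1: acc=0; fwd→0 fwd↓0
  step 1 · PE0,1: acc=18; fwd→3 fwd↓6
  step 2 · PE0,1: acc=23; fwd→1 fwd↓5
  step 3 · PE0,1: acc=23; fwd→0 fwd↓0
RS [3×2] PE[0][1] across cycles:
  step 0 · PE0,1: acc=0; fwd→0 fwd↓0
  step 1 · PE0,1: acc=20; fwd→20 fwd↓2
  step 2 · PE0,1: acc=23; fwd→23 fwd↓5
  step 3 · PE0,1: acc=0; fwd→0 fwd↓0

dataflow = WS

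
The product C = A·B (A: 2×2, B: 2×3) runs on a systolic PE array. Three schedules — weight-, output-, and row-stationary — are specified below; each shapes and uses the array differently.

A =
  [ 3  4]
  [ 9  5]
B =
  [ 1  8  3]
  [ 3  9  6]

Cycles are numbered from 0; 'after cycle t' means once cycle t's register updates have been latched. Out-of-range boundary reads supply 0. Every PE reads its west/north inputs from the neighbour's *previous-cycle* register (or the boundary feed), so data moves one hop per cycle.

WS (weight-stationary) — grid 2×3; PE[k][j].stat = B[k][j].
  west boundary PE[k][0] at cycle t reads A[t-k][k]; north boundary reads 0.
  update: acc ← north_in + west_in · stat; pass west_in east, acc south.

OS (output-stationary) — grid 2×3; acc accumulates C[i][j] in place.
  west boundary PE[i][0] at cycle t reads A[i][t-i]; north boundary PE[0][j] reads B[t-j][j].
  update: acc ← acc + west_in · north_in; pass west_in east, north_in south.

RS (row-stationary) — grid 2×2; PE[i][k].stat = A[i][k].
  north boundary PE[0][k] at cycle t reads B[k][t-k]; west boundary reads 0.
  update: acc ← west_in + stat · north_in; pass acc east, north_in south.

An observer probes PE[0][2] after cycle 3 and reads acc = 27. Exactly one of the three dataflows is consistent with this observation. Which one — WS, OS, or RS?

WS [2×3] PE[0][2] across cycles:
  cycle 0: PE[0][2] → acc 0, east 0, south 0
  cycle 1: PE[0][2] → acc 0, east 0, south 0
  cycle 2: PE[0][2] → acc 9, east 3, south 9
  cycle 3: PE[0][2] → acc 27, east 9, south 27
OS [2×3] PE[0][2] across cycles:
  cycle 0: PE[0][2] → acc 0, east 0, south 0
  cycle 1: PE[0][2] → acc 0, east 0, south 0
  cycle 2: PE[0][2] → acc 9, east 3, south 3
  cycle 3: PE[0][2] → acc 33, east 4, south 6
RS (2×2): PE[0][2] does not exist.

dataflow = WS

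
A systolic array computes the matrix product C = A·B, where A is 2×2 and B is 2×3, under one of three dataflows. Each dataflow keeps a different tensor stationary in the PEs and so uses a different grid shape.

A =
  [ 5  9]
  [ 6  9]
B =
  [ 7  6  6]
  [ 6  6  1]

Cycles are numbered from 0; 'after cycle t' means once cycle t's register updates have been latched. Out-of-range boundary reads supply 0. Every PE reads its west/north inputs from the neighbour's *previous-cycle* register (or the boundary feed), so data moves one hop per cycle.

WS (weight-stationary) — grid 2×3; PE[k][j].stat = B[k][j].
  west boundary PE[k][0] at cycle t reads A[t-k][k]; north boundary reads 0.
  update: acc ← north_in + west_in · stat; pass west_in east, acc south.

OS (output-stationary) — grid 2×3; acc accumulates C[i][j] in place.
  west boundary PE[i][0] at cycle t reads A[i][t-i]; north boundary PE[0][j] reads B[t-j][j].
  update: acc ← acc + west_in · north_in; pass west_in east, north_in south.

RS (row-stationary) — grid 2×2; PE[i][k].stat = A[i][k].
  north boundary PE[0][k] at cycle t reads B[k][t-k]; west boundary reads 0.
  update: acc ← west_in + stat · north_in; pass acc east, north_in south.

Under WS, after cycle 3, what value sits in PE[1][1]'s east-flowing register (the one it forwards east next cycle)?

register = 9

WS (2×3). Following PE[1][1] plus its west/north inputs:
  after 0 — PE[0][1] acc=0, pass-E 0, pass-S 0
  after 0 — PE[1][0] acc=0, pass-E 0, pass-S 0
  after 0 — PE[1][1] acc=0, pass-E 0, pass-S 0
  after 1 — PE[0][1] acc=30, pass-E 5, pass-S 30
  after 1 — PE[1][0] acc=89, pass-E 9, pass-S 89
  after 1 — PE[1][1] acc=0, pass-E 0, pass-S 0
  after 2 — PE[0][1] acc=36, pass-E 6, pass-S 36
  after 2 — PE[1][0] acc=96, pass-E 9, pass-S 96
  after 2 — PE[1][1] acc=84, pass-E 9, pass-S 84
  after 3 — PE[0][1] acc=0, pass-E 0, pass-S 0
  after 3 — PE[1][0] acc=0, pass-E 0, pass-S 0
  after 3 — PE[1][1] acc=90, pass-E 9, pass-S 90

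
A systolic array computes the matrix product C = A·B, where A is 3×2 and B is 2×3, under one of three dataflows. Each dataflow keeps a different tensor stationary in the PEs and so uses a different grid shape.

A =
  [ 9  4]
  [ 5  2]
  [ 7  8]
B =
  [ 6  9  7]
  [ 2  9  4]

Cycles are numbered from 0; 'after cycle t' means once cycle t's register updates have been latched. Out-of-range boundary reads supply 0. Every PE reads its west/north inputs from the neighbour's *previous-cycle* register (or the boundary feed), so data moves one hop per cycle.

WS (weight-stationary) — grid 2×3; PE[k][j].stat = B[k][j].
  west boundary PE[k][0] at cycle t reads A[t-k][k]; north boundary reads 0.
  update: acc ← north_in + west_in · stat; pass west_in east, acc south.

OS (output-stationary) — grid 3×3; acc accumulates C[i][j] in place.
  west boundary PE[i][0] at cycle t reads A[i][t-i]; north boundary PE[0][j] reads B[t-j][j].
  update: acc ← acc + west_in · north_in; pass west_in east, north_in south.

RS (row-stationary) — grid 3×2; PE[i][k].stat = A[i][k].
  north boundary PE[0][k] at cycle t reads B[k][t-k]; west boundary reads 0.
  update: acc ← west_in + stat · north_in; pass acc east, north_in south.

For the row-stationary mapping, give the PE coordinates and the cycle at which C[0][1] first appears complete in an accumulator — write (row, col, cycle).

(row, col, cycle) = (0, 1, 2)

Under RS, C[0][1] lands at PE[0][1]:
  0: (0,1).acc=0  regs=<0,0>
  1: (0,1).acc=62  regs=<62,2>
  2: (0,1).acc=117  regs=<117,9>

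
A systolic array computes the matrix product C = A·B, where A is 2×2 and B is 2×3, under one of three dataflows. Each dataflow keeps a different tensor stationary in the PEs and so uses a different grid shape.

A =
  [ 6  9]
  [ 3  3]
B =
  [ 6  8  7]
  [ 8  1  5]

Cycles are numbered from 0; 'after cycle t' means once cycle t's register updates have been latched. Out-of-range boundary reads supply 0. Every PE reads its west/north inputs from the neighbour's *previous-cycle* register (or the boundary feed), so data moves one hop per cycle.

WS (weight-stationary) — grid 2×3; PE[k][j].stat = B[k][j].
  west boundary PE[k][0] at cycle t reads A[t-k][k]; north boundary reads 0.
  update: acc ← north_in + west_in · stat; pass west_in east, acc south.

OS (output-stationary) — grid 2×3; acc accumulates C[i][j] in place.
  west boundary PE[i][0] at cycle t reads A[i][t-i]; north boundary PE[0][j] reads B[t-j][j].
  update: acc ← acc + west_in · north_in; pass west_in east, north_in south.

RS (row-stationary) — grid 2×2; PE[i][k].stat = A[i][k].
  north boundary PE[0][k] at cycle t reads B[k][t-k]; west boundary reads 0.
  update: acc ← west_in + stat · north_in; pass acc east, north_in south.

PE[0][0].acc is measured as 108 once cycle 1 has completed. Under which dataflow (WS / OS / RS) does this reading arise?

Under WS (2×3), PE[0][0]:
  [0] (0,0) acc=36 (h:6 v:36)
  [1] (0,0) acc=18 (h:3 v:18)
Under OS (2×3), PE[0][0]:
  [0] (0,0) acc=36 (h:6 v:6)
  [1] (0,0) acc=108 (h:9 v:8)
Under RS (2×2), PE[0][0]:
  [0] (0,0) acc=36 (h:36 v:6)
  [1] (0,0) acc=48 (h:48 v:8)

dataflow = OS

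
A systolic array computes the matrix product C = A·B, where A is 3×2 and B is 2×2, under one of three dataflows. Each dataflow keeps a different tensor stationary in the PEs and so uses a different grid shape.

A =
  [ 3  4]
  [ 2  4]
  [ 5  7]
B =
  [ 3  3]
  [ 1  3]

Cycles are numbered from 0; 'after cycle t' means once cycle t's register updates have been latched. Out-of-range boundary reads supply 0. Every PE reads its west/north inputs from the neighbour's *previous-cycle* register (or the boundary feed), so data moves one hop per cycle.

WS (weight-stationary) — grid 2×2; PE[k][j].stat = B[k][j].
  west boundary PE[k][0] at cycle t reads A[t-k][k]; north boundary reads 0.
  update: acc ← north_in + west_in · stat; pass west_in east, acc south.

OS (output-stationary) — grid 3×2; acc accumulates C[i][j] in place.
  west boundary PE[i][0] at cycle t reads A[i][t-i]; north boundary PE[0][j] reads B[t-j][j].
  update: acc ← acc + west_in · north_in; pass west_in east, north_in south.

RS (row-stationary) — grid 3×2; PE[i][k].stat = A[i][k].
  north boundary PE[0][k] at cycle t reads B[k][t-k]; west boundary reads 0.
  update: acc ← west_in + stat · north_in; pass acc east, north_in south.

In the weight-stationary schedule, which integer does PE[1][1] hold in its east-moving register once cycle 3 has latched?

WS 2×2: PE[1][1] cycle-by-cycle (with neighbour feeds):
  c0 r0c1: 0 / 0 / 0
  c0 r1c0: 0 / 0 / 0
  c0 r1c1: 0 / 0 / 0
  c1 r0c1: 9 / 3 / 9
  c1 r1c0: 13 / 4 / 13
  c1 r1c1: 0 / 0 / 0
  c2 r0c1: 6 / 2 / 6
  c2 r1c0: 10 / 4 / 10
  c2 r1c1: 21 / 4 / 21
  c3 r0c1: 15 / 5 / 15
  c3 r1c0: 22 / 7 / 22
  c3 r1c1: 18 / 4 / 18

register = 4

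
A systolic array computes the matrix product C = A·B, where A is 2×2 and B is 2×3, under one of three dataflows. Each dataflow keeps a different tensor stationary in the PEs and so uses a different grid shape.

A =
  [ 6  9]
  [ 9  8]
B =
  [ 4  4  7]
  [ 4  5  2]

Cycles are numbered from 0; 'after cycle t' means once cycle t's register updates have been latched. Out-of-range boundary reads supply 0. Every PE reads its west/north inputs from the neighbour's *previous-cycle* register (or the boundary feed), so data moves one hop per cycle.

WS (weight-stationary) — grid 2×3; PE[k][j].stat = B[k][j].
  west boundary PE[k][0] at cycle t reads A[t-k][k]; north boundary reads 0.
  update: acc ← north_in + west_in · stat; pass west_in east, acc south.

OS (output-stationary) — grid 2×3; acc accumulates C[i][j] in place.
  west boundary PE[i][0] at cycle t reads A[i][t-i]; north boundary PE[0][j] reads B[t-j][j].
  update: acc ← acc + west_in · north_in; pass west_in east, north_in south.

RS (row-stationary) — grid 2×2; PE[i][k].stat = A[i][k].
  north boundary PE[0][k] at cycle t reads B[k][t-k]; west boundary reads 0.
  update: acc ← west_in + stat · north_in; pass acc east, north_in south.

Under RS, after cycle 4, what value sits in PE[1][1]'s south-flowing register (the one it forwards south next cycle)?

RS 2×2: PE[1][1] cycle-by-cycle (with neighbour feeds):
  cycle 0: PE[0][1] → acc 0, east 0, south 0
  cycle 0: PE[1][0] → acc 0, east 0, south 0
  cycle 0: PE[1][1] → acc 0, east 0, south 0
  cycle 1: PE[0][1] → acc 60, east 60, south 4
  cycle 1: PE[1][0] → acc 36, east 36, south 4
  cycle 1: PE[1][1] → acc 0, east 0, south 0
  cycle 2: PE[0][1] → acc 69, east 69, south 5
  cycle 2: PE[1][0] → acc 36, east 36, south 4
  cycle 2: PE[1][1] → acc 68, east 68, south 4
  cycle 3: PE[0][1] → acc 60, east 60, south 2
  cycle 3: PE[1][0] → acc 63, east 63, south 7
  cycle 3: PE[1][1] → acc 76, east 76, south 5
  cycle 4: PE[0][1] → acc 0, east 0, south 0
  cycle 4: PE[1][0] → acc 0, east 0, south 0
  cycle 4: PE[1][1] → acc 79, east 79, south 2

register = 2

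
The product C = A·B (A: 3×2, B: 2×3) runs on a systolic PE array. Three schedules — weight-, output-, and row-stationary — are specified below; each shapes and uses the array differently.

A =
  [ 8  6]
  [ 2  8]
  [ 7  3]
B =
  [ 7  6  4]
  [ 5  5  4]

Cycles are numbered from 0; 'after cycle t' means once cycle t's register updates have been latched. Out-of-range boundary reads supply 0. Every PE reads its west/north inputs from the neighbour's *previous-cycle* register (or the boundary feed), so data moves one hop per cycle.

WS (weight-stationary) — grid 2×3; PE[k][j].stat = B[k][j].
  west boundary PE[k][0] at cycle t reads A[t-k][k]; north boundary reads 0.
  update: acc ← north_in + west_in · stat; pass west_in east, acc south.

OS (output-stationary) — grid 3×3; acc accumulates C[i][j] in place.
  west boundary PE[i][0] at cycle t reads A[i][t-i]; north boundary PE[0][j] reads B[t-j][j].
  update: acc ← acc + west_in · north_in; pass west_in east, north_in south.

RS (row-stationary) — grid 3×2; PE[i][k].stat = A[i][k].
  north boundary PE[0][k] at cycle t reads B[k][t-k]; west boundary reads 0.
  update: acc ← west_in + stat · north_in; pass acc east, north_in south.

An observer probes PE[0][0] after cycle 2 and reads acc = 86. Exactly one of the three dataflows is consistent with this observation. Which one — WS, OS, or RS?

dataflow = OS

WS (2×3 grid), PE[0][0]:
  step 0 · PE0,0: acc=56; fwd→8 fwd↓56
  step 1 · PE0,0: acc=14; fwd→2 fwd↓14
  step 2 · PE0,0: acc=49; fwd→7 fwd↓49
OS (3×3 grid), PE[0][0]:
  step 0 · PE0,0: acc=56; fwd→8 fwd↓7
  step 1 · PE0,0: acc=86; fwd→6 fwd↓5
  step 2 · PE0,0: acc=86; fwd→0 fwd↓0
RS (3×2 grid), PE[0][0]:
  step 0 · PE0,0: acc=56; fwd→56 fwd↓7
  step 1 · PE0,0: acc=48; fwd→48 fwd↓6
  step 2 · PE0,0: acc=32; fwd→32 fwd↓4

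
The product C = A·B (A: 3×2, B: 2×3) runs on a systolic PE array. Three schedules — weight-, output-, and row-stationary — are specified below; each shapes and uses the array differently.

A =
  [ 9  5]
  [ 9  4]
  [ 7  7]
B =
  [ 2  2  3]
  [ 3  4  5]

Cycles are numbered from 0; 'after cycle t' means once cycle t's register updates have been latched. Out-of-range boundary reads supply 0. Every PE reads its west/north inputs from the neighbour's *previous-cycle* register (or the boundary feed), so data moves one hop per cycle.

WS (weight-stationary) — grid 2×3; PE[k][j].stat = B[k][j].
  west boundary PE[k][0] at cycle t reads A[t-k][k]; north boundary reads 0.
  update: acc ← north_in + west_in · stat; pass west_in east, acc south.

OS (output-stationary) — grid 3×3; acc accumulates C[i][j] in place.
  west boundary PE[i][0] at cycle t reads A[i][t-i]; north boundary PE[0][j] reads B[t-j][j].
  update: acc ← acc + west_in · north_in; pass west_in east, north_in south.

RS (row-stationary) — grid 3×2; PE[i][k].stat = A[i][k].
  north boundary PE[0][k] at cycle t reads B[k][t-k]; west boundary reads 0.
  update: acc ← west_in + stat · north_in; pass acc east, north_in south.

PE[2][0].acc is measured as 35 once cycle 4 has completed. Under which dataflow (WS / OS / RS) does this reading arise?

dataflow = OS

— WS: 2×3 array has no PE[2][0].
OS [3×3] PE[2][0] across cycles:
  after 0 — PE[2][0] acc=0, pass-E 0, pass-S 0
  after 1 — PE[2][0] acc=0, pass-E 0, pass-S 0
  after 2 — PE[2][0] acc=14, pass-E 7, pass-S 2
  after 3 — PE[2][0] acc=35, pass-E 7, pass-S 3
  after 4 — PE[2][0] acc=35, pass-E 0, pass-S 0
RS [3×2] PE[2][0] across cycles:
  after 0 — PE[2][0] acc=0, pass-E 0, pass-S 0
  after 1 — PE[2][0] acc=0, pass-E 0, pass-S 0
  after 2 — PE[2][0] acc=14, pass-E 14, pass-S 2
  after 3 — PE[2][0] acc=14, pass-E 14, pass-S 2
  after 4 — PE[2][0] acc=21, pass-E 21, pass-S 3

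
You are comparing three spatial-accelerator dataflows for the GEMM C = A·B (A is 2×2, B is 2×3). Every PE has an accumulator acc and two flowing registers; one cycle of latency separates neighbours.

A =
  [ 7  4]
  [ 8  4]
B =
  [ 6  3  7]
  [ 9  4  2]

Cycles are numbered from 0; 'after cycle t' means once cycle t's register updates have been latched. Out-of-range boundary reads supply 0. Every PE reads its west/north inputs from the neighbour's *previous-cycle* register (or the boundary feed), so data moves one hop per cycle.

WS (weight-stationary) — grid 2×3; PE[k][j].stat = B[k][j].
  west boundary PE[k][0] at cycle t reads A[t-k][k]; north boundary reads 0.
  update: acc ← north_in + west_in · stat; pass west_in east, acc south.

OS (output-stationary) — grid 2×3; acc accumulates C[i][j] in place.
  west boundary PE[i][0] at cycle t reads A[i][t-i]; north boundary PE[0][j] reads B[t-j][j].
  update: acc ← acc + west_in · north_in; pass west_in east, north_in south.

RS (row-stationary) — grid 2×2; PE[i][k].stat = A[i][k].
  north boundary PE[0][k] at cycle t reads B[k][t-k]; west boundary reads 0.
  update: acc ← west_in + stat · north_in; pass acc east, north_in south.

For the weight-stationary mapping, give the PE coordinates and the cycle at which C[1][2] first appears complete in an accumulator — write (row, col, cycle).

(row, col, cycle) = (1, 2, 4)

Under WS, C[1][2] lands at PE[1][2]:
  0: (1,2).acc=0  regs=<0,0>
  1: (1,2).acc=0  regs=<0,0>
  2: (1,2).acc=0  regs=<0,0>
  3: (1,2).acc=57  regs=<4,57>
  4: (1,2).acc=64  regs=<4,64>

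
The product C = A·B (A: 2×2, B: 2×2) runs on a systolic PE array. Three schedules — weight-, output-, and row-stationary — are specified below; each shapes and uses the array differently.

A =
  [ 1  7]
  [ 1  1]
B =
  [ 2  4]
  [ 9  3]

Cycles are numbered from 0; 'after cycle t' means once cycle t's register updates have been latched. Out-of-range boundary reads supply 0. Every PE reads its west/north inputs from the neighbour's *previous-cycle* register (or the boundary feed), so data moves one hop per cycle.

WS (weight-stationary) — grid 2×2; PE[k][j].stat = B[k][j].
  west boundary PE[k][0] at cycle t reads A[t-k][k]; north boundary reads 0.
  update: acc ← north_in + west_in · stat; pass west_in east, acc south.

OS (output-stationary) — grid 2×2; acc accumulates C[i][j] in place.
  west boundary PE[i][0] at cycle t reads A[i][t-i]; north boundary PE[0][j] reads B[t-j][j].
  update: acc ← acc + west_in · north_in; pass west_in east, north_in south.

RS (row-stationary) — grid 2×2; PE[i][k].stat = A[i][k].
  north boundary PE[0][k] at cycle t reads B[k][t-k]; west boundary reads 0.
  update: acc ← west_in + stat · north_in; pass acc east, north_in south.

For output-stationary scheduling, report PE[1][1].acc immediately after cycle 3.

PE[1][1].acc = 7

OS (2×2). Following PE[1][1] plus its west/north inputs:
  @0  [0,1]  acc 0  |  →0  ↓0
  @0  [1,0]  acc 0  |  →0  ↓0
  @0  [1,1]  acc 0  |  →0  ↓0
  @1  [0,1]  acc 4  |  →1  ↓4
  @1  [1,0]  acc 2  |  →1  ↓2
  @1  [1,1]  acc 0  |  →0  ↓0
  @2  [0,1]  acc 25  |  →7  ↓3
  @2  [1,0]  acc 11  |  →1  ↓9
  @2  [1,1]  acc 4  |  →1  ↓4
  @3  [0,1]  acc 25  |  →0  ↓0
  @3  [1,0]  acc 11  |  →0  ↓0
  @3  [1,1]  acc 7  |  →1  ↓3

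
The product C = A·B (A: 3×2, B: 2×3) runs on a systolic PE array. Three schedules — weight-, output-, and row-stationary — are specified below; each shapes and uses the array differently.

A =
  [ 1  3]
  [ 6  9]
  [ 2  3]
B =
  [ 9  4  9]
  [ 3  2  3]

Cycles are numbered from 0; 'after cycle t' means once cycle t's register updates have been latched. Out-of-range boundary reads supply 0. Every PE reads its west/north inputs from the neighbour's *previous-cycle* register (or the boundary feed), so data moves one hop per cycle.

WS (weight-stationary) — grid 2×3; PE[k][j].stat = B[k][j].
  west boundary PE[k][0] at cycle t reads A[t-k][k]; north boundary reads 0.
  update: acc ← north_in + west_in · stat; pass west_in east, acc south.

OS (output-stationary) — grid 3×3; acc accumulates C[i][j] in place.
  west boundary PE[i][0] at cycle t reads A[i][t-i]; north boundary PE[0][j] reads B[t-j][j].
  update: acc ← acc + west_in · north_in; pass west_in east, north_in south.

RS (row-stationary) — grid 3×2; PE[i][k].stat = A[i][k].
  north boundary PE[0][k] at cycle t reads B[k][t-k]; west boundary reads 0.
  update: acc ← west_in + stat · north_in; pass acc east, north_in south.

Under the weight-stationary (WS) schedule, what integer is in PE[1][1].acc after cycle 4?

PE[1][1].acc = 14

WS on a 2×3 grid — tracing PE[1][1] and its feeders:
  after 0 — PE[0][1] acc=0, pass-E 0, pass-S 0
  after 0 — PE[1][0] acc=0, pass-E 0, pass-S 0
  after 0 — PE[1][1] acc=0, pass-E 0, pass-S 0
  after 1 — PE[0][1] acc=4, pass-E 1, pass-S 4
  after 1 — PE[1][0] acc=18, pass-E 3, pass-S 18
  after 1 — PE[1][1] acc=0, pass-E 0, pass-S 0
  after 2 — PE[0][1] acc=24, pass-E 6, pass-S 24
  after 2 — PE[1][0] acc=81, pass-E 9, pass-S 81
  after 2 — PE[1][1] acc=10, pass-E 3, pass-S 10
  after 3 — PE[0][1] acc=8, pass-E 2, pass-S 8
  after 3 — PE[1][0] acc=27, pass-E 3, pass-S 27
  after 3 — PE[1][1] acc=42, pass-E 9, pass-S 42
  after 4 — PE[0][1] acc=0, pass-E 0, pass-S 0
  after 4 — PE[1][0] acc=0, pass-E 0, pass-S 0
  after 4 — PE[1][1] acc=14, pass-E 3, pass-S 14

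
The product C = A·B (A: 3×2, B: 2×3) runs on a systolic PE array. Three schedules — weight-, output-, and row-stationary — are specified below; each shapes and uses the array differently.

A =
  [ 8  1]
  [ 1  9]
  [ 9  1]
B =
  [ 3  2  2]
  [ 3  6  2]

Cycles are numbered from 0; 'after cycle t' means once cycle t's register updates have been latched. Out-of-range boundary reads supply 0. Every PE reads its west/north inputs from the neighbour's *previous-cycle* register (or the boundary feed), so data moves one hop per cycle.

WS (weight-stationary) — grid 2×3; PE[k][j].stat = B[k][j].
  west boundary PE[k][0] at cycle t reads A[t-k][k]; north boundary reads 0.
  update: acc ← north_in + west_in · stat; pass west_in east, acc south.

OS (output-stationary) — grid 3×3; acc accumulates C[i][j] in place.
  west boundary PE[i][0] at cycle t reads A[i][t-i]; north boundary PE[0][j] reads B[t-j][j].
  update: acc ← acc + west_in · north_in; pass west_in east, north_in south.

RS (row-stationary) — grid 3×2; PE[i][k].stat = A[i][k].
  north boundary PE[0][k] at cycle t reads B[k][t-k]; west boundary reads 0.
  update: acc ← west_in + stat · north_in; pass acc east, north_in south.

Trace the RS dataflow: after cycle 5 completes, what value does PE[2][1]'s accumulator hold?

RS on a 3×2 grid — tracing PE[2][1] and its feeders:
  t=0 PE[1][1]: acc=0 h=0 v=0
  t=0 PE[2][0]: acc=0 h=0 v=0
  t=0 PE[2][1]: acc=0 h=0 v=0
  t=1 PE[1][1]: acc=0 h=0 v=0
  t=1 PE[2][0]: acc=0 h=0 v=0
  t=1 PE[2][1]: acc=0 h=0 v=0
  t=2 PE[1][1]: acc=30 h=30 v=3
  t=2 PE[2][0]: acc=27 h=27 v=3
  t=2 PE[2][1]: acc=0 h=0 v=0
  t=3 PE[1][1]: acc=56 h=56 v=6
  t=3 PE[2][0]: acc=18 h=18 v=2
  t=3 PE[2][1]: acc=30 h=30 v=3
  t=4 PE[1][1]: acc=20 h=20 v=2
  t=4 PE[2][0]: acc=18 h=18 v=2
  t=4 PE[2][1]: acc=24 h=24 v=6
  t=5 PE[1][1]: acc=0 h=0 v=0
  t=5 PE[2][0]: acc=0 h=0 v=0
  t=5 PE[2][1]: acc=20 h=20 v=2

PE[2][1].acc = 20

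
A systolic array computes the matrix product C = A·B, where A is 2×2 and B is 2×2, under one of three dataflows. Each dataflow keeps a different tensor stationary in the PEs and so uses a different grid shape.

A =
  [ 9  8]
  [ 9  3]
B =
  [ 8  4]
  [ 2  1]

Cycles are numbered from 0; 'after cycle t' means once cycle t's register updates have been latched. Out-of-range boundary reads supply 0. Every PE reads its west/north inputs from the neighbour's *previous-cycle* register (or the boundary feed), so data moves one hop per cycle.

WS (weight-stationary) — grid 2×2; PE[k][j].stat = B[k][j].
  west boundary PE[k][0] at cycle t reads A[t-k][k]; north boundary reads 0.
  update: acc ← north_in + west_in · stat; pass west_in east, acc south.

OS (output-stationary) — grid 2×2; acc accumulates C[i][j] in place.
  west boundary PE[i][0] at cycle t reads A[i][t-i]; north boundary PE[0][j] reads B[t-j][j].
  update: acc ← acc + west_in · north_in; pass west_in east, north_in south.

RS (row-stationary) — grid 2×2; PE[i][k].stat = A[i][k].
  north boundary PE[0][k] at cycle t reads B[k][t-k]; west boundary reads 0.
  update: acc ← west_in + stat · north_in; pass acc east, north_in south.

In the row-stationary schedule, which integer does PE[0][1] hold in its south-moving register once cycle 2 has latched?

register = 1

Tracing RS — 2×2 array, target PE[0][1]:
  0: (0,0).acc=72  regs=<72,8>
  0: (0,1).acc=0  regs=<0,0>
  1: (0,0).acc=36  regs=<36,4>
  1: (0,1).acc=88  regs=<88,2>
  2: (0,0).acc=0  regs=<0,0>
  2: (0,1).acc=44  regs=<44,1>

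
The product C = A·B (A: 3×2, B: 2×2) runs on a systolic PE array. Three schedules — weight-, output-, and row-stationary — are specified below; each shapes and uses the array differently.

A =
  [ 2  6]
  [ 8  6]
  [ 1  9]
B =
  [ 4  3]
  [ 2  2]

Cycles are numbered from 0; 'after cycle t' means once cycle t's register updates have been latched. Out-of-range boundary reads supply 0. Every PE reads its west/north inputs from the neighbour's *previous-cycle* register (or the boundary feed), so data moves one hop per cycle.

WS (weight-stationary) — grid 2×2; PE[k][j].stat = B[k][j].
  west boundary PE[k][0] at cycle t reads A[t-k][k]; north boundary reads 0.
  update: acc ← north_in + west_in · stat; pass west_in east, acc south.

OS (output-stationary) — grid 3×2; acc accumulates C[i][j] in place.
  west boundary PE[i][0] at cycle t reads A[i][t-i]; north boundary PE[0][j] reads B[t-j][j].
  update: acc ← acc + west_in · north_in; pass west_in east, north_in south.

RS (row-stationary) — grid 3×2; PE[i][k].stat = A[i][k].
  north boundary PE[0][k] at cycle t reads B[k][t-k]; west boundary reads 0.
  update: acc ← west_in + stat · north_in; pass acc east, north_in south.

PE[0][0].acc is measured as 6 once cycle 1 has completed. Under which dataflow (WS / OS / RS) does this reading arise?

WS [2×2] PE[0][0] across cycles:
  after 0 — PE[0][0] acc=8, pass-E 2, pass-S 8
  after 1 — PE[0][0] acc=32, pass-E 8, pass-S 32
OS [3×2] PE[0][0] across cycles:
  after 0 — PE[0][0] acc=8, pass-E 2, pass-S 4
  after 1 — PE[0][0] acc=20, pass-E 6, pass-S 2
RS [3×2] PE[0][0] across cycles:
  after 0 — PE[0][0] acc=8, pass-E 8, pass-S 4
  after 1 — PE[0][0] acc=6, pass-E 6, pass-S 3

dataflow = RS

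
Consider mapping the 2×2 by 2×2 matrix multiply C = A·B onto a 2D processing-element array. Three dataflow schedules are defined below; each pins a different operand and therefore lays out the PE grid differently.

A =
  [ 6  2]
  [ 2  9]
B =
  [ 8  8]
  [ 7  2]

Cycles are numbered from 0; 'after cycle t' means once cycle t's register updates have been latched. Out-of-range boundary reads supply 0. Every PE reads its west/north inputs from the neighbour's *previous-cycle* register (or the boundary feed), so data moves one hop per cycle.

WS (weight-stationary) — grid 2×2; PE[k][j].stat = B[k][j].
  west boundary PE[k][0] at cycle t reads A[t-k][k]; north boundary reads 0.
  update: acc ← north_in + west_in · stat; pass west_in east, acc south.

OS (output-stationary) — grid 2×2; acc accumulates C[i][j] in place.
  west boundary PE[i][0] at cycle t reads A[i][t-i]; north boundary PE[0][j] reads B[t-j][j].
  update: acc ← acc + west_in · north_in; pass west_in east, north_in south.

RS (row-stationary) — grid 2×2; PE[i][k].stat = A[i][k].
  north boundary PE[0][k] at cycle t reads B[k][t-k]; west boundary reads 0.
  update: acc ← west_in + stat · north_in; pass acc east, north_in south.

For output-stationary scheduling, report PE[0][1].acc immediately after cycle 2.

OS 2×2: PE[0][1] cycle-by-cycle (with neighbour feeds):
  [0] (0,0) acc=48 (h:6 v:8)
  [0] (0,1) acc=0 (h:0 v:0)
  [1] (0,0) acc=62 (h:2 v:7)
  [1] (0,1) acc=48 (h:6 v:8)
  [2] (0,0) acc=62 (h:0 v:0)
  [2] (0,1) acc=52 (h:2 v:2)

PE[0][1].acc = 52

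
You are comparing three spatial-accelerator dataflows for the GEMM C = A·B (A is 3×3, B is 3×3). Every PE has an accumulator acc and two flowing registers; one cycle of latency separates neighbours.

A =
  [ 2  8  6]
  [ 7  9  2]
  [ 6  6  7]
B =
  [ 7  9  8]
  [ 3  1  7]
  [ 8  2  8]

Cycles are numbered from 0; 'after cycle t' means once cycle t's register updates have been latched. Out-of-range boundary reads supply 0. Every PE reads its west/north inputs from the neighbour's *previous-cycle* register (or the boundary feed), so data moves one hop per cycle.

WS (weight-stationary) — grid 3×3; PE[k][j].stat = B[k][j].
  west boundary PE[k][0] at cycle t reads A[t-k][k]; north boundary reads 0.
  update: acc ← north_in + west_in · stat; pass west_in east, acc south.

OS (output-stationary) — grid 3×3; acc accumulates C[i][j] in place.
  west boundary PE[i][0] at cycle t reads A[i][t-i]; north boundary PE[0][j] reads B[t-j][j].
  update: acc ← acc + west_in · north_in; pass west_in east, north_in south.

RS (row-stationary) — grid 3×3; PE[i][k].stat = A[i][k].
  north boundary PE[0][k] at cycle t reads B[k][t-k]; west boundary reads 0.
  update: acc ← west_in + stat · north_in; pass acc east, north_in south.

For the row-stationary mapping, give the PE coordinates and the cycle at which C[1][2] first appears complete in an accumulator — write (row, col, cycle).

Under RS, C[1][2] lands at PE[1][2]:
  @0  [1,2]  acc 0  |  →0  ↓0
  @1  [1,2]  acc 0  |  →0  ↓0
  @2  [1,2]  acc 0  |  →0  ↓0
  @3  [1,2]  acc 92  |  →92  ↓8
  @4  [1,2]  acc 76  |  →76  ↓2
  @5  [1,2]  acc 135  |  →135  ↓8

(row, col, cycle) = (1, 2, 5)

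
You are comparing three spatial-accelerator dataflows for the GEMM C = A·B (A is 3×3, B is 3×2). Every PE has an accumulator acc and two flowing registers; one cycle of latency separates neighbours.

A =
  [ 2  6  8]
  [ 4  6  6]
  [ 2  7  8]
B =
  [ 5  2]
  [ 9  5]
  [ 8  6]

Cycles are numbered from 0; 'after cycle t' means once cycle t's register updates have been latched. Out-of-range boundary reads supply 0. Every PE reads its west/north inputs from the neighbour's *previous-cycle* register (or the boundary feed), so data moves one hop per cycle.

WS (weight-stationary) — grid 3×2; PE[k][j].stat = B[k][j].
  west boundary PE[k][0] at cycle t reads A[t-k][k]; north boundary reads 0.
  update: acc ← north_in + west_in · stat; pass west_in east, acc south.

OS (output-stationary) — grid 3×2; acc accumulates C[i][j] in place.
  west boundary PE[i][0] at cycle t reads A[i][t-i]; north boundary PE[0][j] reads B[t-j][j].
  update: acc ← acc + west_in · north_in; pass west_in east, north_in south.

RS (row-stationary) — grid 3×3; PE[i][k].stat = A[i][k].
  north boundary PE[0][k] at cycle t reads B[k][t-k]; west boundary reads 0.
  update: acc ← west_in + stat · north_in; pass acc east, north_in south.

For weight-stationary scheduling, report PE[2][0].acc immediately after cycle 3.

WS on a 3×2 grid — tracing PE[2][0] and its feeders:
  c0 r1c0: 0 / 0 / 0
  c0 r2c0: 0 / 0 / 0
  c1 r1c0: 64 / 6 / 64
  c1 r2c0: 0 / 0 / 0
  c2 r1c0: 74 / 6 / 74
  c2 r2c0: 128 / 8 / 128
  c3 r1c0: 73 / 7 / 73
  c3 r2c0: 122 / 6 / 122

PE[2][0].acc = 122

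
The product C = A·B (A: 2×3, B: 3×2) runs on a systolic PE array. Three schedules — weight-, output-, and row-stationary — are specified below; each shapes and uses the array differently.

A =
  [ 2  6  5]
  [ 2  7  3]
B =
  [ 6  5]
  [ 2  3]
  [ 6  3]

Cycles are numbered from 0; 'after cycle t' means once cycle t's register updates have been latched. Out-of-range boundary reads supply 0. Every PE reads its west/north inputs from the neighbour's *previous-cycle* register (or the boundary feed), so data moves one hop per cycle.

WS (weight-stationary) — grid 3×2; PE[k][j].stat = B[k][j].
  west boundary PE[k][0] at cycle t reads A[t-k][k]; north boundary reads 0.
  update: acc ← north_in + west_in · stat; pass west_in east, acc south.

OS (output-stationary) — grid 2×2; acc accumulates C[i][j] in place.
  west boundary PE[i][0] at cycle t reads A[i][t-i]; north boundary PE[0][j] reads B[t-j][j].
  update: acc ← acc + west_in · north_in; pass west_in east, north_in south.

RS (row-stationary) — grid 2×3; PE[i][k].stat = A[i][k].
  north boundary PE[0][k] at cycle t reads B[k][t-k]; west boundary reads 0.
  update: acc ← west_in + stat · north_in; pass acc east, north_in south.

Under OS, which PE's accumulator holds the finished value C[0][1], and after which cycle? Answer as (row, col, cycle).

(row, col, cycle) = (0, 1, 3)

OS: C[0][1] accumulates in PE[0][1]:
  step 0 · PE0,1: acc=0; fwd→0 fwd↓0
  step 1 · PE0,1: acc=10; fwd→2 fwd↓5
  step 2 · PE0,1: acc=28; fwd→6 fwd↓3
  step 3 · PE0,1: acc=43; fwd→5 fwd↓3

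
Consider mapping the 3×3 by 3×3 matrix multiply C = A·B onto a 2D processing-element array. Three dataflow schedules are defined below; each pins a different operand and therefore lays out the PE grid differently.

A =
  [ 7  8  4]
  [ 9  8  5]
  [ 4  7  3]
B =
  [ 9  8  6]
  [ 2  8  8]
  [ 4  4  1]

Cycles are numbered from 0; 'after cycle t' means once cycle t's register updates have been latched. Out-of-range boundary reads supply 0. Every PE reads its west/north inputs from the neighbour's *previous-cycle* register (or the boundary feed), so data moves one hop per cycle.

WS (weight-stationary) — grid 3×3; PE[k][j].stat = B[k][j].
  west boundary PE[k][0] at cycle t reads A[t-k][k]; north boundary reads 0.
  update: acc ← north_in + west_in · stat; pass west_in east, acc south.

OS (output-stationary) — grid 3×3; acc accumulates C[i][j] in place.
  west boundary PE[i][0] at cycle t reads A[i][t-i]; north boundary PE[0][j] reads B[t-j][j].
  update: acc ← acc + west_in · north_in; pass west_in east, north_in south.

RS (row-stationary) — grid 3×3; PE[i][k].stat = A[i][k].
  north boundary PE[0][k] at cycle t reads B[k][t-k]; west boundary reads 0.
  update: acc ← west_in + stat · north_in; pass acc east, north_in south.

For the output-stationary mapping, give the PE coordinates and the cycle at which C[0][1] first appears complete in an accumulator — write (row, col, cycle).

(row, col, cycle) = (0, 1, 3)

Under OS, C[0][1] lands at PE[0][1]:
  0: (0,1).acc=0  regs=<0,0>
  1: (0,1).acc=56  regs=<7,8>
  2: (0,1).acc=120  regs=<8,8>
  3: (0,1).acc=136  regs=<4,4>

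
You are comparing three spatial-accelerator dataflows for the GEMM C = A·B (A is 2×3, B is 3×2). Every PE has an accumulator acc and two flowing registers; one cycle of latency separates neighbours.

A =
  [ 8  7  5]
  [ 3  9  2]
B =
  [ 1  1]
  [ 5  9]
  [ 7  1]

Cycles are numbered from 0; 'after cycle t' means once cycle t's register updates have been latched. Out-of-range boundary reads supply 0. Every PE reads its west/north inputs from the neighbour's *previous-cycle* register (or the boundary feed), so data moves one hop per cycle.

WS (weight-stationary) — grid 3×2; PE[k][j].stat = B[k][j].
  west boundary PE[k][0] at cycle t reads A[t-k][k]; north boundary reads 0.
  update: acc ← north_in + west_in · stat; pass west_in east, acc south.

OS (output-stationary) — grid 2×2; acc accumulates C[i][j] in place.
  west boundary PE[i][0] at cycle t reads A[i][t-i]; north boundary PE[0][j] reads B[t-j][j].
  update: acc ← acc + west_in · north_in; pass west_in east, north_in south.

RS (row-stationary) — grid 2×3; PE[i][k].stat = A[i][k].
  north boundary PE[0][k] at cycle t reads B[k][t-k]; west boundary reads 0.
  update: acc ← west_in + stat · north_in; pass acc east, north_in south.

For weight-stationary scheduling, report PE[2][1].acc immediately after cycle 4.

WS 3×2: PE[2][1] cycle-by-cycle (with neighbour feeds):
  after 0 — PE[1][1] acc=0, pass-E 0, pass-S 0
  after 0 — PE[2][0] acc=0, pass-E 0, pass-S 0
  after 0 — PE[2][1] acc=0, pass-E 0, pass-S 0
  after 1 — PE[1][1] acc=0, pass-E 0, pass-S 0
  after 1 — PE[2][0] acc=0, pass-E 0, pass-S 0
  after 1 — PE[2][1] acc=0, pass-E 0, pass-S 0
  after 2 — PE[1][1] acc=71, pass-E 7, pass-S 71
  after 2 — PE[2][0] acc=78, pass-E 5, pass-S 78
  after 2 — PE[2][1] acc=0, pass-E 0, pass-S 0
  after 3 — PE[1][1] acc=84, pass-E 9, pass-S 84
  after 3 — PE[2][0] acc=62, pass-E 2, pass-S 62
  after 3 — PE[2][1] acc=76, pass-E 5, pass-S 76
  after 4 — PE[1][1] acc=0, pass-E 0, pass-S 0
  after 4 — PE[2][0] acc=0, pass-E 0, pass-S 0
  after 4 — PE[2][1] acc=86, pass-E 2, pass-S 86

PE[2][1].acc = 86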